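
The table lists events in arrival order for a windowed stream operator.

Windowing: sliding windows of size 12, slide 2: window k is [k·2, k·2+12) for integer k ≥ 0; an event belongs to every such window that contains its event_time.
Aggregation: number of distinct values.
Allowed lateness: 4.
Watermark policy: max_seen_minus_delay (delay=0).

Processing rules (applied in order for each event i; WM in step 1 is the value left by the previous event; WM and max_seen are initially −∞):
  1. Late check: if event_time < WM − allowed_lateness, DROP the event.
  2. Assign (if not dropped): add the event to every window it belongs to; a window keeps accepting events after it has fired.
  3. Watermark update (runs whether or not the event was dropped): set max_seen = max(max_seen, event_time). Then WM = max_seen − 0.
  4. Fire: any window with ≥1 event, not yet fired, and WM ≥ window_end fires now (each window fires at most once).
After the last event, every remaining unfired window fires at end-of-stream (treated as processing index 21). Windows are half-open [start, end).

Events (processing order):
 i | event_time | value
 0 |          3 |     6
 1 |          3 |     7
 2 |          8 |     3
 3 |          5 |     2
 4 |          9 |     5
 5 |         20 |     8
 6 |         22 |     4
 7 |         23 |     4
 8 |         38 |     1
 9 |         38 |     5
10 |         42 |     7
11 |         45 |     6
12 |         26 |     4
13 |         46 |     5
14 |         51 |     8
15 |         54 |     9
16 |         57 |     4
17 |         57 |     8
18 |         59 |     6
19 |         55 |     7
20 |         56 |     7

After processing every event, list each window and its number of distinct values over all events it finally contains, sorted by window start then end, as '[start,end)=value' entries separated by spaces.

[0,12)=5 [2,14)=5 [4,16)=3 [6,18)=2 [8,20)=2 [10,22)=1 [12,24)=2 [14,26)=2 [16,28)=2 [18,30)=2 [20,32)=2 [22,34)=1 [28,40)=2 [30,42)=2 [32,44)=3 [34,46)=4 [36,48)=4 [38,50)=4 [40,52)=4 [42,54)=4 [44,56)=5 [46,58)=5 [48,60)=5 [50,62)=5 [52,64)=5 [54,66)=5 [56,68)=4 [58,70)=1

i=0 t=3 v=6: → [2,14),[0,12); WM=3
i=1 t=3 v=7: → [2,14),[0,12); WM=3
i=2 t=8 v=3: → [8,20),[6,18),[4,16),[2,14),[0,12); WM=8
i=3 t=5 v=2: → [4,16),[2,14),[0,12); WM=8
i=4 t=9 v=5: → [8,20),[6,18),[4,16),[2,14),[0,12); WM=9
i=5 t=20 v=8: → [20,32),[18,30),[16,28),[14,26),[12,24),[10,22); WM=20; [0,12) fires=5 [2,14) fires=5 [4,16) fires=3 [6,18) fires=2 [8,20) fires=2
i=6 t=22 v=4: → [22,34),[20,32),[18,30),[16,28),[14,26),[12,24); WM=22; [10,22) fires=1
i=7 t=23 v=4: → [22,34),[20,32),[18,30),[16,28),[14,26),[12,24); WM=23
i=8 t=38 v=1: → [38,50),[36,48),[34,46),[32,44),[30,42),[28,40); WM=38; [12,24) fires=2 [14,26) fires=2 [16,28) fires=2 [18,30) fires=2 [20,32) fires=2 [22,34) fires=1
i=9 t=38 v=5: → [38,50),[36,48),[34,46),[32,44),[30,42),[28,40); WM=38
i=10 t=42 v=7: → [42,54),[40,52),[38,50),[36,48),[34,46),[32,44); WM=42; [28,40) fires=2 [30,42) fires=2
i=11 t=45 v=6: → [44,56),[42,54),[40,52),[38,50),[36,48),[34,46); WM=45; [32,44) fires=3
i=12 t=26 v=4: DROP (t<45-4); WM=45
i=13 t=46 v=5: → [46,58),[44,56),[42,54),[40,52),[38,50),[36,48); WM=46; [34,46) fires=4
i=14 t=51 v=8: → [50,62),[48,60),[46,58),[44,56),[42,54),[40,52); WM=51; [36,48) fires=4 [38,50) fires=4
i=15 t=54 v=9: → [54,66),[52,64),[50,62),[48,60),[46,58),[44,56); WM=54; [40,52) fires=4 [42,54) fires=4
i=16 t=57 v=4: → [56,68),[54,66),[52,64),[50,62),[48,60),[46,58); WM=57; [44,56) fires=4
i=17 t=57 v=8: → [56,68),[54,66),[52,64),[50,62),[48,60),[46,58); WM=57
i=18 t=59 v=6: → [58,70),[56,68),[54,66),[52,64),[50,62),[48,60); WM=59; [46,58) fires=4
i=19 t=55 v=7: → [54,66),[52,64),[50,62),[48,60),[46,58),[44,56); WM=59
i=20 t=56 v=7: → [56,68),[54,66),[52,64),[50,62),[48,60),[46,58); WM=59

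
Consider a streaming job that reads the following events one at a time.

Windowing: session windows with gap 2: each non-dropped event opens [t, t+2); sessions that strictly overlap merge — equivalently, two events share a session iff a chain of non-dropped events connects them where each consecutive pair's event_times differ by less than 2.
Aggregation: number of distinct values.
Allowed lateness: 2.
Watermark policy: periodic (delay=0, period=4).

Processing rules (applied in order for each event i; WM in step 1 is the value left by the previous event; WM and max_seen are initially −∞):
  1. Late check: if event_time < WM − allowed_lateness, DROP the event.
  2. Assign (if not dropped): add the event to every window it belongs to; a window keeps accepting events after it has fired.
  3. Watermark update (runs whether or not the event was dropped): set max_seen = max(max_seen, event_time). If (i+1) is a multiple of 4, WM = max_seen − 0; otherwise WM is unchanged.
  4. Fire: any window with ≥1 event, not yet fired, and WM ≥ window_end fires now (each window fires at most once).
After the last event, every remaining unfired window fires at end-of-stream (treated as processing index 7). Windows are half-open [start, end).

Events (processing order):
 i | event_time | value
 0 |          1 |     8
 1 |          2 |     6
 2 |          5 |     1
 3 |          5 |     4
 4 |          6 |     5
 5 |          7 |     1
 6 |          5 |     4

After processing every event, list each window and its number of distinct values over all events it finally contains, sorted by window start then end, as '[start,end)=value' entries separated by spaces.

[1,4)=2 [5,9)=3

i=0 t=1 v=8: → [1,3); WM=−∞
i=1 t=2 v=6: → [1,4); WM=−∞
i=2 t=5 v=1: → [5,7); WM=−∞
i=3 t=5 v=4: → [5,7); WM=5
i=4 t=6 v=5: → [5,8); WM=5
i=5 t=7 v=1: → [5,9); WM=5
i=6 t=5 v=4: → [5,9); WM=5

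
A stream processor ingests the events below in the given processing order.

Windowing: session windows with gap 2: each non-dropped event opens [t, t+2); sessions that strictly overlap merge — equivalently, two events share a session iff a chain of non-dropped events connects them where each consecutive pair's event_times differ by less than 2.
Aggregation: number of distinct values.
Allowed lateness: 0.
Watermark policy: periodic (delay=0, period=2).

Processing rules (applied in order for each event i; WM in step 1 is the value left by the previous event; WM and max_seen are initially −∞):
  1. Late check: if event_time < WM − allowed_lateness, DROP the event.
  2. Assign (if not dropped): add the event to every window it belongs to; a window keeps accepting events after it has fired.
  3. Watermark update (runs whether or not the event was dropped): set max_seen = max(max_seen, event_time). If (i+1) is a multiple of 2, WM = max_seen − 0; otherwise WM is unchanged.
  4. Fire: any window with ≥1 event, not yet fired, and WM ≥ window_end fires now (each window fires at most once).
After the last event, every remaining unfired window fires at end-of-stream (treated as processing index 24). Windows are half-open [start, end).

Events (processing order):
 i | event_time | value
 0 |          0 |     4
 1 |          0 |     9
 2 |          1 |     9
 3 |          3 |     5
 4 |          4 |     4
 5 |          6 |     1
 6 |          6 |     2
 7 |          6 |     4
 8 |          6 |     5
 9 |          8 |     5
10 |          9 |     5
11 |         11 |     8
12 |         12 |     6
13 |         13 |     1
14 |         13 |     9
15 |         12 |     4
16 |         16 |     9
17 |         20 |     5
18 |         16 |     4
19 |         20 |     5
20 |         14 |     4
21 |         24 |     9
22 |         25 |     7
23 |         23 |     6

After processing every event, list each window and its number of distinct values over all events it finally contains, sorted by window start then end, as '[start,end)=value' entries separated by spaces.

i=0 t=0 v=4: → [0,2); WM=−∞
i=1 t=0 v=9: → [0,2); WM=0
i=2 t=1 v=9: → [0,3); WM=0
i=3 t=3 v=5: → [3,5); WM=3
i=4 t=4 v=4: → [3,6); WM=3
i=5 t=6 v=1: → [6,8); WM=6
i=6 t=6 v=2: → [6,8); WM=6
i=7 t=6 v=4: → [6,8); WM=6
i=8 t=6 v=5: → [6,8); WM=6
i=9 t=8 v=5: → [8,10); WM=8
i=10 t=9 v=5: → [8,11); WM=8
i=11 t=11 v=8: → [11,13); WM=11
i=12 t=12 v=6: → [11,14); WM=11
i=13 t=13 v=1: → [11,15); WM=13
i=14 t=13 v=9: → [11,15); WM=13
i=15 t=12 v=4: DROP (t<13-0); WM=13
i=16 t=16 v=9: → [16,18); WM=13
i=17 t=20 v=5: → [20,22); WM=20
i=18 t=16 v=4: DROP (t<20-0); WM=20
i=19 t=20 v=5: → [20,22); WM=20
i=20 t=14 v=4: DROP (t<20-0); WM=20
i=21 t=24 v=9: → [24,26); WM=24
i=22 t=25 v=7: → [24,27); WM=24
i=23 t=23 v=6: DROP (t<24-0); WM=25

[0,3)=2 [3,6)=2 [6,8)=4 [8,11)=1 [11,15)=4 [16,18)=1 [20,22)=1 [24,27)=2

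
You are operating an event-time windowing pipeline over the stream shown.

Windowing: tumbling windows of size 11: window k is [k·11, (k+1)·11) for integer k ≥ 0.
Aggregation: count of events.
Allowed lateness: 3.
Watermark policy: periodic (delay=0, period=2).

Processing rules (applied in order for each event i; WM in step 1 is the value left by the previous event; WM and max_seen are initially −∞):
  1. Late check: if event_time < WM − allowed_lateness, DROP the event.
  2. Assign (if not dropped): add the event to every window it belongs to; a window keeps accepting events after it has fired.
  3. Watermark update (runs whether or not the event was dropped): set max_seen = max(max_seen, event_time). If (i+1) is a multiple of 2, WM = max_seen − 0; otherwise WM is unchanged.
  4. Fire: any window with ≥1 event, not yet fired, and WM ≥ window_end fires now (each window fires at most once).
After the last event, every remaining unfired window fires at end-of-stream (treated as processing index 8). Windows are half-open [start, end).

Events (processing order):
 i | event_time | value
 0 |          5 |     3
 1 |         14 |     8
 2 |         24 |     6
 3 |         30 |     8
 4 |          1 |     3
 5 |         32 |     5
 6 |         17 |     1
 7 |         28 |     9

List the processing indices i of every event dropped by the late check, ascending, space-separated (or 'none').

i=0 t=5 v=3: → [0,11); WM=−∞
i=1 t=14 v=8: → [11,22); WM=14; [0,11) fires=1
i=2 t=24 v=6: → [22,33); WM=14
i=3 t=30 v=8: → [22,33); WM=30; [11,22) fires=1
i=4 t=1 v=3: DROP (t<30-3); WM=30
i=5 t=32 v=5: → [22,33); WM=32
i=6 t=17 v=1: DROP (t<32-3); WM=32
i=7 t=28 v=9: DROP (t<32-3); WM=32

4 6 7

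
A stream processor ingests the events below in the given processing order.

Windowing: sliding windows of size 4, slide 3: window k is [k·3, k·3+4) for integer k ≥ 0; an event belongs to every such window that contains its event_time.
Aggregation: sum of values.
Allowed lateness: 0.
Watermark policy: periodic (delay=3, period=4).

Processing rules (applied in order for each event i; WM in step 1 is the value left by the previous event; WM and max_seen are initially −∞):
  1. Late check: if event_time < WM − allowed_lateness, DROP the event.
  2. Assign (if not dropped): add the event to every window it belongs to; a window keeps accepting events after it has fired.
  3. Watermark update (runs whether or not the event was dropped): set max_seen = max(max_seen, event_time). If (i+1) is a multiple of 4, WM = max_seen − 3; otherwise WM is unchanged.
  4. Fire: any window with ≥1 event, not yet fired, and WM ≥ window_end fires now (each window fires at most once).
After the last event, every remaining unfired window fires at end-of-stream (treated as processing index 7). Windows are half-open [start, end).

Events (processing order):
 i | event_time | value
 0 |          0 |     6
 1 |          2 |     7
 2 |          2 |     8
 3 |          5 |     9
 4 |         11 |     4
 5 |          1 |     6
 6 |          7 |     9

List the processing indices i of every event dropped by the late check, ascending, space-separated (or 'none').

5

i=0 t=0 v=6: → [0,4); WM=−∞
i=1 t=2 v=7: → [0,4); WM=−∞
i=2 t=2 v=8: → [0,4); WM=−∞
i=3 t=5 v=9: → [3,7); WM=2
i=4 t=11 v=4: → [9,13); WM=2
i=5 t=1 v=6: DROP (t<2-0); WM=2
i=6 t=7 v=9: → [6,10); WM=2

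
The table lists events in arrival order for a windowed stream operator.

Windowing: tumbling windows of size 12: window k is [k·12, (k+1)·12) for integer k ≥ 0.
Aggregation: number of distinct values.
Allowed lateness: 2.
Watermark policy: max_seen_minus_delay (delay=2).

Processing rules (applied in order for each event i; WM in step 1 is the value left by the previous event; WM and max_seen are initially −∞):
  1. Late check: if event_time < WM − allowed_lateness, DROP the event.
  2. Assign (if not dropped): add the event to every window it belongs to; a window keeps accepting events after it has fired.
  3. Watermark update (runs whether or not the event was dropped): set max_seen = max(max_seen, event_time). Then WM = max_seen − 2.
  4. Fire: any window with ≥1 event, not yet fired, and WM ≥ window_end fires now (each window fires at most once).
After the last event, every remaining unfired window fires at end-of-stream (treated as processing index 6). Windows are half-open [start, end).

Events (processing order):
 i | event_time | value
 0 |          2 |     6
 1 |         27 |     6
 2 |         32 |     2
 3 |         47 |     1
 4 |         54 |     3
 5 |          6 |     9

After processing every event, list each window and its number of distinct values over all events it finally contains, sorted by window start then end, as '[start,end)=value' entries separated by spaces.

i=0 t=2 v=6: → [0,12); WM=0
i=1 t=27 v=6: → [24,36); WM=25; [0,12) fires=1
i=2 t=32 v=2: → [24,36); WM=30
i=3 t=47 v=1: → [36,48); WM=45; [24,36) fires=2
i=4 t=54 v=3: → [48,60); WM=52; [36,48) fires=1
i=5 t=6 v=9: DROP (t<52-2); WM=52

[0,12)=1 [24,36)=2 [36,48)=1 [48,60)=1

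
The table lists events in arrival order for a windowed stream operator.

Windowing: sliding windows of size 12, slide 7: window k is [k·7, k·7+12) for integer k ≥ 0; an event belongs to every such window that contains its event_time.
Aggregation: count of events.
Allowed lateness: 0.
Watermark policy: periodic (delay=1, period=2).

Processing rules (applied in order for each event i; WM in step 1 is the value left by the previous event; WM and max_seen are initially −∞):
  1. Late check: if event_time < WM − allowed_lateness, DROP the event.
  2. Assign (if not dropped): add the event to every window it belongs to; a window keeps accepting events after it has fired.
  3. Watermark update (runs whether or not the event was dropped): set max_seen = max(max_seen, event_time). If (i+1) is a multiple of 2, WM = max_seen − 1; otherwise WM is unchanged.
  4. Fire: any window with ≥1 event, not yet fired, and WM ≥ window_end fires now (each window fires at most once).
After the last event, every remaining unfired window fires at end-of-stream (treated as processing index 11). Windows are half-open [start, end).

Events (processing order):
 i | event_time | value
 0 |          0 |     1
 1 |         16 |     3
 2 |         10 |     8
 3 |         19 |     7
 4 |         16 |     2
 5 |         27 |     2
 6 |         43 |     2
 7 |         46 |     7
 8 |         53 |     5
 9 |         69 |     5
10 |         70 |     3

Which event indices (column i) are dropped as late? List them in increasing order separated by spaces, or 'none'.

2 4

i=0 t=0 v=1: → [0,12); WM=−∞
i=1 t=16 v=3: → [14,26),[7,19); WM=15; [0,12) fires=1
i=2 t=10 v=8: DROP (t<15-0); WM=15
i=3 t=19 v=7: → [14,26); WM=18
i=4 t=16 v=2: DROP (t<18-0); WM=18
i=5 t=27 v=2: → [21,33); WM=26; [7,19) fires=1 [14,26) fires=2
i=6 t=43 v=2: → [42,54),[35,47); WM=26
i=7 t=46 v=7: → [42,54),[35,47); WM=45; [21,33) fires=1
i=8 t=53 v=5: → [49,61),[42,54); WM=45
i=9 t=69 v=5: → [63,75); WM=68; [35,47) fires=2 [42,54) fires=3 [49,61) fires=1
i=10 t=70 v=3: → [70,82),[63,75); WM=68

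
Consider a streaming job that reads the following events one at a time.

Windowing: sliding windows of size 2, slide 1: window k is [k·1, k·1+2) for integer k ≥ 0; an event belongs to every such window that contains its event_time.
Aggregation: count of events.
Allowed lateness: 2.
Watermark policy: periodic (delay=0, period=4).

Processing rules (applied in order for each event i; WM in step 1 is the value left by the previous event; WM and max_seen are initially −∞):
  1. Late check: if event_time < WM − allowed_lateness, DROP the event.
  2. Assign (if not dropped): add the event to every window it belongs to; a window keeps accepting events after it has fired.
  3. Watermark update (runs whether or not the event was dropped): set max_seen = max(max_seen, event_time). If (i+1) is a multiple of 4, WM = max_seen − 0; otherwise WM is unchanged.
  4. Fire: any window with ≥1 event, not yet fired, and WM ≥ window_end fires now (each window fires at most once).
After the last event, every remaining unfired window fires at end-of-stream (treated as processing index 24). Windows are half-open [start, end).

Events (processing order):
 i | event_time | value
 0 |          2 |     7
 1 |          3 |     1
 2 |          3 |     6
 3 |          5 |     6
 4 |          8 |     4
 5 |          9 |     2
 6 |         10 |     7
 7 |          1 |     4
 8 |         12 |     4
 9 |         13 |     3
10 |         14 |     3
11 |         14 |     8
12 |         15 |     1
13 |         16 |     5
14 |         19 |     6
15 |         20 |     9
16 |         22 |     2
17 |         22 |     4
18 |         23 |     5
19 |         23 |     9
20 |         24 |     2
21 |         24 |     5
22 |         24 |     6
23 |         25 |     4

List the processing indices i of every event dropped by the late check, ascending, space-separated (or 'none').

7

i=0 t=2 v=7: → [2,4),[1,3); WM=−∞
i=1 t=3 v=1: → [3,5),[2,4); WM=−∞
i=2 t=3 v=6: → [3,5),[2,4); WM=−∞
i=3 t=5 v=6: → [5,7),[4,6); WM=5; [1,3) fires=1 [2,4) fires=3 [3,5) fires=2
i=4 t=8 v=4: → [8,10),[7,9); WM=5
i=5 t=9 v=2: → [9,11),[8,10); WM=5
i=6 t=10 v=7: → [10,12),[9,11); WM=5
i=7 t=1 v=4: DROP (t<5-2); WM=10; [4,6) fires=1 [5,7) fires=1 [7,9) fires=1 [8,10) fires=2
i=8 t=12 v=4: → [12,14),[11,13); WM=10
i=9 t=13 v=3: → [13,15),[12,14); WM=10
i=10 t=14 v=3: → [14,16),[13,15); WM=10
i=11 t=14 v=8: → [14,16),[13,15); WM=14; [9,11) fires=2 [10,12) fires=1 [11,13) fires=1 [12,14) fires=2
i=12 t=15 v=1: → [15,17),[14,16); WM=14
i=13 t=16 v=5: → [16,18),[15,17); WM=14
i=14 t=19 v=6: → [19,21),[18,20); WM=14
i=15 t=20 v=9: → [20,22),[19,21); WM=20; [13,15) fires=3 [14,16) fires=3 [15,17) fires=2 [16,18) fires=1 [18,20) fires=1
i=16 t=22 v=2: → [22,24),[21,23); WM=20
i=17 t=22 v=4: → [22,24),[21,23); WM=20
i=18 t=23 v=5: → [23,25),[22,24); WM=20
i=19 t=23 v=9: → [23,25),[22,24); WM=23; [19,21) fires=2 [20,22) fires=1 [21,23) fires=2
i=20 t=24 v=2: → [24,26),[23,25); WM=23
i=21 t=24 v=5: → [24,26),[23,25); WM=23
i=22 t=24 v=6: → [24,26),[23,25); WM=23
i=23 t=25 v=4: → [25,27),[24,26); WM=25; [22,24) fires=4 [23,25) fires=5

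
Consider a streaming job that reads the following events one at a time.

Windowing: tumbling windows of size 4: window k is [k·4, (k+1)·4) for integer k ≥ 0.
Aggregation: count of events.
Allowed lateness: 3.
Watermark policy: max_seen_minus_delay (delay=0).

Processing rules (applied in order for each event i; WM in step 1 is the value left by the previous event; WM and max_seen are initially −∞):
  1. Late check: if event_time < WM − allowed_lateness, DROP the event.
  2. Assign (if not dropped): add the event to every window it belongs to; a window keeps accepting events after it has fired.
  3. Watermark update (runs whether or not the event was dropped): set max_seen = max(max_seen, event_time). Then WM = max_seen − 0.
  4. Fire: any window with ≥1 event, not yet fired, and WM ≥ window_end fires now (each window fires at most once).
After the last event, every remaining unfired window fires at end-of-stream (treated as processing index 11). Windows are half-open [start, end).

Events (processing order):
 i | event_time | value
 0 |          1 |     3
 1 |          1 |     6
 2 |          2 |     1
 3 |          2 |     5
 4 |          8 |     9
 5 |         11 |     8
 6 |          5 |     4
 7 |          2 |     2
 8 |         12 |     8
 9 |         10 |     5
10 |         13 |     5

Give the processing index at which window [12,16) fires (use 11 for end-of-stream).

i=0 t=1 v=3: → [0,4); WM=1
i=1 t=1 v=6: → [0,4); WM=1
i=2 t=2 v=1: → [0,4); WM=2
i=3 t=2 v=5: → [0,4); WM=2
i=4 t=8 v=9: → [8,12); WM=8; [0,4) fires=4
i=5 t=11 v=8: → [8,12); WM=11
i=6 t=5 v=4: DROP (t<11-3); WM=11
i=7 t=2 v=2: DROP (t<11-3); WM=11
i=8 t=12 v=8: → [12,16); WM=12; [8,12) fires=2
i=9 t=10 v=5: → [8,12); WM=12
i=10 t=13 v=5: → [12,16); WM=13

11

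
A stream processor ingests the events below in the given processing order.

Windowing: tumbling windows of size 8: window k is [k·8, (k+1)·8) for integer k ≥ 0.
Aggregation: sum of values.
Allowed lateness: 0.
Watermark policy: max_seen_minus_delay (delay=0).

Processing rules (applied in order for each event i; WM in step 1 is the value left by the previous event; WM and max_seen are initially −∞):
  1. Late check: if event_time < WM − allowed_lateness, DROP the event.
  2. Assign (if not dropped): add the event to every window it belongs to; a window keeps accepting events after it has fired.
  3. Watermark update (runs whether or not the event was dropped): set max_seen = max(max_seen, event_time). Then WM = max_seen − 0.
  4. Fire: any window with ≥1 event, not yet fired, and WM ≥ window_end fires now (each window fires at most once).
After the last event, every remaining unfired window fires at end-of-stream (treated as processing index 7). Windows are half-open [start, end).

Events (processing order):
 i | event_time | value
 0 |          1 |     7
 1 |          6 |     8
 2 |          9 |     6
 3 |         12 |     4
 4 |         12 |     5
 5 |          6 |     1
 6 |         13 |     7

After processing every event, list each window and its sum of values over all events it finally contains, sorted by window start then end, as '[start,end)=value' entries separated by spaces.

[0,8)=15 [8,16)=22

i=0 t=1 v=7: → [0,8); WM=1
i=1 t=6 v=8: → [0,8); WM=6
i=2 t=9 v=6: → [8,16); WM=9; [0,8) fires=15
i=3 t=12 v=4: → [8,16); WM=12
i=4 t=12 v=5: → [8,16); WM=12
i=5 t=6 v=1: DROP (t<12-0); WM=12
i=6 t=13 v=7: → [8,16); WM=13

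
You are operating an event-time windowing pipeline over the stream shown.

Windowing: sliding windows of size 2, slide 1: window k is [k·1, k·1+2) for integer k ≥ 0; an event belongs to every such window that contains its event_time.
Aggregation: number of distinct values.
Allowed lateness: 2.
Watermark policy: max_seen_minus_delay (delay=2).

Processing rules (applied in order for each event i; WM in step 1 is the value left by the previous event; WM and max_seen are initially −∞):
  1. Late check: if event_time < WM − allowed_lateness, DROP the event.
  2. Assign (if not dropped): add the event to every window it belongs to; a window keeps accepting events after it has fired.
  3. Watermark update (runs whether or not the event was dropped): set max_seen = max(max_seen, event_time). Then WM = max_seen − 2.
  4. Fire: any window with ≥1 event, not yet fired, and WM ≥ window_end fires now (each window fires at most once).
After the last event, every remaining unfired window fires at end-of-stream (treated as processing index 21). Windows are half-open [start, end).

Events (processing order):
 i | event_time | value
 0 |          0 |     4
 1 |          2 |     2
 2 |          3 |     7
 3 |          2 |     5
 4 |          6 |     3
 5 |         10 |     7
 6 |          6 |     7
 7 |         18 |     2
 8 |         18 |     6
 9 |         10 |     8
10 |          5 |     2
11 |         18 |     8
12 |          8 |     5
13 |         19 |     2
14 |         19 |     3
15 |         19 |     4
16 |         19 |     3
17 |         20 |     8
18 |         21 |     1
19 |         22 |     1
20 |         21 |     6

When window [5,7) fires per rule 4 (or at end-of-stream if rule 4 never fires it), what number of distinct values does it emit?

i=0 t=0 v=4: → [0,2); WM=-2
i=1 t=2 v=2: → [2,4),[1,3); WM=0
i=2 t=3 v=7: → [3,5),[2,4); WM=1
i=3 t=2 v=5: → [2,4),[1,3); WM=1
i=4 t=6 v=3: → [6,8),[5,7); WM=4; [0,2) fires=1 [1,3) fires=2 [2,4) fires=3
i=5 t=10 v=7: → [10,12),[9,11); WM=8; [3,5) fires=1 [5,7) fires=1 [6,8) fires=1
i=6 t=6 v=7: → [6,8),[5,7); WM=8
i=7 t=18 v=2: → [18,20),[17,19); WM=16; [9,11) fires=1 [10,12) fires=1
i=8 t=18 v=6: → [18,20),[17,19); WM=16
i=9 t=10 v=8: DROP (t<16-2); WM=16
i=10 t=5 v=2: DROP (t<16-2); WM=16
i=11 t=18 v=8: → [18,20),[17,19); WM=16
i=12 t=8 v=5: DROP (t<16-2); WM=16
i=13 t=19 v=2: → [19,21),[18,20); WM=17
i=14 t=19 v=3: → [19,21),[18,20); WM=17
i=15 t=19 v=4: → [19,21),[18,20); WM=17
i=16 t=19 v=3: → [19,21),[18,20); WM=17
i=17 t=20 v=8: → [20,22),[19,21); WM=18
i=18 t=21 v=1: → [21,23),[20,22); WM=19; [17,19) fires=3
i=19 t=22 v=1: → [22,24),[21,23); WM=20; [18,20) fires=5
i=20 t=21 v=6: → [21,23),[20,22); WM=20

1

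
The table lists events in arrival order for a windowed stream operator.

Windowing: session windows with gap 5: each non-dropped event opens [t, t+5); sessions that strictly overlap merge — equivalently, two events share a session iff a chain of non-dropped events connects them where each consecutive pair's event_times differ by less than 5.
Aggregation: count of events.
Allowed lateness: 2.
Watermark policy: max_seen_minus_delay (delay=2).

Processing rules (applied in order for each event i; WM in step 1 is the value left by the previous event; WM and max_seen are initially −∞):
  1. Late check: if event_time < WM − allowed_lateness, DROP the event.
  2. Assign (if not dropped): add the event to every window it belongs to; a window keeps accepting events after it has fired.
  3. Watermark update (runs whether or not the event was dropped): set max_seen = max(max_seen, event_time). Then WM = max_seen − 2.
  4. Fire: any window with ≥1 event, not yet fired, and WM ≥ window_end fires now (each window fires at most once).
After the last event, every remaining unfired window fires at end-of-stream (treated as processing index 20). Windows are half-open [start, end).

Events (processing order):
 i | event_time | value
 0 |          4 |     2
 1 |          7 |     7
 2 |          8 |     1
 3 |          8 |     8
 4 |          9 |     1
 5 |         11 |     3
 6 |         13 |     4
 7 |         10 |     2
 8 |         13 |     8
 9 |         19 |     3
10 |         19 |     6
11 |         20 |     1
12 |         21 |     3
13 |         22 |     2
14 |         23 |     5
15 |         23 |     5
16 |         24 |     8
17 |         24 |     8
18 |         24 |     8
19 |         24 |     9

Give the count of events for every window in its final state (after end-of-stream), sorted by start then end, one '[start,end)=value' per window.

i=0 t=4 v=2: → [4,9); WM=2
i=1 t=7 v=7: → [4,12); WM=5
i=2 t=8 v=1: → [4,13); WM=6
i=3 t=8 v=8: → [4,13); WM=6
i=4 t=9 v=1: → [4,14); WM=7
i=5 t=11 v=3: → [4,16); WM=9
i=6 t=13 v=4: → [4,18); WM=11
i=7 t=10 v=2: → [4,18); WM=11
i=8 t=13 v=8: → [4,18); WM=11
i=9 t=19 v=3: → [19,24); WM=17
i=10 t=19 v=6: → [19,24); WM=17
i=11 t=20 v=1: → [19,25); WM=18
i=12 t=21 v=3: → [19,26); WM=19
i=13 t=22 v=2: → [19,27); WM=20
i=14 t=23 v=5: → [19,28); WM=21
i=15 t=23 v=5: → [19,28); WM=21
i=16 t=24 v=8: → [19,29); WM=22
i=17 t=24 v=8: → [19,29); WM=22
i=18 t=24 v=8: → [19,29); WM=22
i=19 t=24 v=9: → [19,29); WM=22

[4,18)=9 [19,29)=11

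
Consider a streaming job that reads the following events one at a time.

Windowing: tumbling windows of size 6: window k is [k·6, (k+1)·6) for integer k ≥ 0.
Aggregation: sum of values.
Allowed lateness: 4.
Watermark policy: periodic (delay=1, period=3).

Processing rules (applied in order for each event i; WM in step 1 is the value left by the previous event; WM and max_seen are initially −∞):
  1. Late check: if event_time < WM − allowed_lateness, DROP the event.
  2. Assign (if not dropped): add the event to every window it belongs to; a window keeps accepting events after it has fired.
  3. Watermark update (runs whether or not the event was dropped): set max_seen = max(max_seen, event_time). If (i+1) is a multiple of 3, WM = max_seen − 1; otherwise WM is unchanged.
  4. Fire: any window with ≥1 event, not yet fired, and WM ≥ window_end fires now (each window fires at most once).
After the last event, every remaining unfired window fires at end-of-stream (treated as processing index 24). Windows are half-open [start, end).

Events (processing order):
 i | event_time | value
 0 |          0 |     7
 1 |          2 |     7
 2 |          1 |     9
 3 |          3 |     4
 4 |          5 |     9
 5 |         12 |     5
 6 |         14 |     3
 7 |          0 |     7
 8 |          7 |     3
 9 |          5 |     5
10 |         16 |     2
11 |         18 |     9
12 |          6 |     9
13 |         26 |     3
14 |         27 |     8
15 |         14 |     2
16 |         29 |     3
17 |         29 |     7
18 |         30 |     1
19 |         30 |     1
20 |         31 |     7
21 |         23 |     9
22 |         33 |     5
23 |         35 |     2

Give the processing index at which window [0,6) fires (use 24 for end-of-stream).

i=0 t=0 v=7: → [0,6); WM=−∞
i=1 t=2 v=7: → [0,6); WM=−∞
i=2 t=1 v=9: → [0,6); WM=1
i=3 t=3 v=4: → [0,6); WM=1
i=4 t=5 v=9: → [0,6); WM=1
i=5 t=12 v=5: → [12,18); WM=11; [0,6) fires=36
i=6 t=14 v=3: → [12,18); WM=11
i=7 t=0 v=7: DROP (t<11-4); WM=11
i=8 t=7 v=3: → [6,12); WM=13; [6,12) fires=3
i=9 t=5 v=5: DROP (t<13-4); WM=13
i=10 t=16 v=2: → [12,18); WM=13
i=11 t=18 v=9: → [18,24); WM=17
i=12 t=6 v=9: DROP (t<17-4); WM=17
i=13 t=26 v=3: → [24,30); WM=17
i=14 t=27 v=8: → [24,30); WM=26; [12,18) fires=10 [18,24) fires=9
i=15 t=14 v=2: DROP (t<26-4); WM=26
i=16 t=29 v=3: → [24,30); WM=26
i=17 t=29 v=7: → [24,30); WM=28
i=18 t=30 v=1: → [30,36); WM=28
i=19 t=30 v=1: → [30,36); WM=28
i=20 t=31 v=7: → [30,36); WM=30; [24,30) fires=21
i=21 t=23 v=9: DROP (t<30-4); WM=30
i=22 t=33 v=5: → [30,36); WM=30
i=23 t=35 v=2: → [30,36); WM=34

5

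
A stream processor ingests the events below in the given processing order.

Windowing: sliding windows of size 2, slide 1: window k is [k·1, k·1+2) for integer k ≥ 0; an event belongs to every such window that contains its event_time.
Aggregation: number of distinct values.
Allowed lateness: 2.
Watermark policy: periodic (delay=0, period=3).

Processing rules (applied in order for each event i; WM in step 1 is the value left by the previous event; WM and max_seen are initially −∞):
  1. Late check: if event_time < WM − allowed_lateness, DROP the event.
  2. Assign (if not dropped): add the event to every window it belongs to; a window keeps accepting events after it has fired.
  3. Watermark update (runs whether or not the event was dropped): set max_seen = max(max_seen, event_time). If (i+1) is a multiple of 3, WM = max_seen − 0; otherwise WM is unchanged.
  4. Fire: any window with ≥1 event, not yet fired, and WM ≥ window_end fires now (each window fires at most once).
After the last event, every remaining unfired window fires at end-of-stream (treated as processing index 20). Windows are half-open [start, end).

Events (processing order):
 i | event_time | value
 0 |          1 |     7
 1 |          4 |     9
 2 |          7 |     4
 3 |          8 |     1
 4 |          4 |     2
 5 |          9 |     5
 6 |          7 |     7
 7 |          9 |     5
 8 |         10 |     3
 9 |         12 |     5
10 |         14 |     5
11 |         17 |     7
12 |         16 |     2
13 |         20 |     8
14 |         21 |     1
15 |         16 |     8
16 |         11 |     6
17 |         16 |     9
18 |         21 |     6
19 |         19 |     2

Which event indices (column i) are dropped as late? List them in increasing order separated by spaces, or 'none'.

i=0 t=1 v=7: → [1,3),[0,2); WM=−∞
i=1 t=4 v=9: → [4,6),[3,5); WM=−∞
i=2 t=7 v=4: → [7,9),[6,8); WM=7; [0,2) fires=1 [1,3) fires=1 [3,5) fires=1 [4,6) fires=1
i=3 t=8 v=1: → [8,10),[7,9); WM=7
i=4 t=4 v=2: DROP (t<7-2); WM=7
i=5 t=9 v=5: → [9,11),[8,10); WM=9; [6,8) fires=1 [7,9) fires=2
i=6 t=7 v=7: → [7,9),[6,8); WM=9
i=7 t=9 v=5: → [9,11),[8,10); WM=9
i=8 t=10 v=3: → [10,12),[9,11); WM=10; [8,10) fires=2
i=9 t=12 v=5: → [12,14),[11,13); WM=10
i=10 t=14 v=5: → [14,16),[13,15); WM=10
i=11 t=17 v=7: → [17,19),[16,18); WM=17; [9,11) fires=2 [10,12) fires=1 [11,13) fires=1 [12,14) fires=1 [13,15) fires=1 [14,16) fires=1
i=12 t=16 v=2: → [16,18),[15,17); WM=17; [15,17) fires=1
i=13 t=20 v=8: → [20,22),[19,21); WM=17
i=14 t=21 v=1: → [21,23),[20,22); WM=21; [16,18) fires=2 [17,19) fires=1 [19,21) fires=1
i=15 t=16 v=8: DROP (t<21-2); WM=21
i=16 t=11 v=6: DROP (t<21-2); WM=21
i=17 t=16 v=9: DROP (t<21-2); WM=21
i=18 t=21 v=6: → [21,23),[20,22); WM=21
i=19 t=19 v=2: → [19,21),[18,20); WM=21; [18,20) fires=1

4 15 16 17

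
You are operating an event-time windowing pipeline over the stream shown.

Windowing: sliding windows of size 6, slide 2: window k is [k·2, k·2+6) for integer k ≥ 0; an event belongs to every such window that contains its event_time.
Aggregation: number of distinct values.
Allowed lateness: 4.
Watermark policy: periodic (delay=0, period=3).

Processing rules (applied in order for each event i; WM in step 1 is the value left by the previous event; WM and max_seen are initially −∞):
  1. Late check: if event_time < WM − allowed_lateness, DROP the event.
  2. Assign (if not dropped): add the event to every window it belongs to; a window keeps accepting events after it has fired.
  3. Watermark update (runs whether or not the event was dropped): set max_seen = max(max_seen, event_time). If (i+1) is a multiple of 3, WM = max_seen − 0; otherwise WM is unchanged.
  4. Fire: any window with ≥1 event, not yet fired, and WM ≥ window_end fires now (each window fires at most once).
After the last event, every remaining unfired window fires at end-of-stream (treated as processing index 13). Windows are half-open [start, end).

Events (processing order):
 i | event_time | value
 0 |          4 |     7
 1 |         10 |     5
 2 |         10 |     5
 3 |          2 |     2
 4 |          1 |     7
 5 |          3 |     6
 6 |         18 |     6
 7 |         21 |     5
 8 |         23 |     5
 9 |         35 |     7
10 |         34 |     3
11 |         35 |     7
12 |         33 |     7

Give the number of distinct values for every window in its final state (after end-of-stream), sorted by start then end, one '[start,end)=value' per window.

[0,6)=1 [2,8)=1 [4,10)=1 [6,12)=1 [8,14)=1 [10,16)=1 [14,20)=1 [16,22)=2 [18,24)=2 [20,26)=1 [22,28)=1 [28,34)=1 [30,36)=2 [32,38)=2 [34,40)=2

i=0 t=4 v=7: → [4,10),[2,8),[0,6); WM=−∞
i=1 t=10 v=5: → [10,16),[8,14),[6,12); WM=−∞
i=2 t=10 v=5: → [10,16),[8,14),[6,12); WM=10; [0,6) fires=1 [2,8) fires=1 [4,10) fires=1
i=3 t=2 v=2: DROP (t<10-4); WM=10
i=4 t=1 v=7: DROP (t<10-4); WM=10
i=5 t=3 v=6: DROP (t<10-4); WM=10
i=6 t=18 v=6: → [18,24),[16,22),[14,20); WM=10
i=7 t=21 v=5: → [20,26),[18,24),[16,22); WM=10
i=8 t=23 v=5: → [22,28),[20,26),[18,24); WM=23; [6,12) fires=1 [8,14) fires=1 [10,16) fires=1 [14,20) fires=1 [16,22) fires=2
i=9 t=35 v=7: → [34,40),[32,38),[30,36); WM=23
i=10 t=34 v=3: → [34,40),[32,38),[30,36); WM=23
i=11 t=35 v=7: → [34,40),[32,38),[30,36); WM=35; [18,24) fires=2 [20,26) fires=1 [22,28) fires=1
i=12 t=33 v=7: → [32,38),[30,36),[28,34); WM=35; [28,34) fires=1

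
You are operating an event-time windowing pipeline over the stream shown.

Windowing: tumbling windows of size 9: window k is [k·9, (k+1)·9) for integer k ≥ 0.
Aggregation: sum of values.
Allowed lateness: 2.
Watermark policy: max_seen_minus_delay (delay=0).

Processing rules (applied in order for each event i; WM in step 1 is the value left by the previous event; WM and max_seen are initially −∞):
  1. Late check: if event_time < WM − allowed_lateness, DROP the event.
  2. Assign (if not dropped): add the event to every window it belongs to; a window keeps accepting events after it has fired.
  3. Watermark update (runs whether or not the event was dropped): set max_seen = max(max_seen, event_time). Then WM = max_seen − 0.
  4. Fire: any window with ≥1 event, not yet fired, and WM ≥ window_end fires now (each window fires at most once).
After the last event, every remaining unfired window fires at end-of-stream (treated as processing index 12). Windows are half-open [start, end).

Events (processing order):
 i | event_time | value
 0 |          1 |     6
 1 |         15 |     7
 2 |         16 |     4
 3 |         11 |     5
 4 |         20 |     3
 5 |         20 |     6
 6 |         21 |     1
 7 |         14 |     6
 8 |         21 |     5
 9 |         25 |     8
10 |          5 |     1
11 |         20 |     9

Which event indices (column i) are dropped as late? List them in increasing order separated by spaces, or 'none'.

3 7 10 11

i=0 t=1 v=6: → [0,9); WM=1
i=1 t=15 v=7: → [9,18); WM=15; [0,9) fires=6
i=2 t=16 v=4: → [9,18); WM=16
i=3 t=11 v=5: DROP (t<16-2); WM=16
i=4 t=20 v=3: → [18,27); WM=20; [9,18) fires=11
i=5 t=20 v=6: → [18,27); WM=20
i=6 t=21 v=1: → [18,27); WM=21
i=7 t=14 v=6: DROP (t<21-2); WM=21
i=8 t=21 v=5: → [18,27); WM=21
i=9 t=25 v=8: → [18,27); WM=25
i=10 t=5 v=1: DROP (t<25-2); WM=25
i=11 t=20 v=9: DROP (t<25-2); WM=25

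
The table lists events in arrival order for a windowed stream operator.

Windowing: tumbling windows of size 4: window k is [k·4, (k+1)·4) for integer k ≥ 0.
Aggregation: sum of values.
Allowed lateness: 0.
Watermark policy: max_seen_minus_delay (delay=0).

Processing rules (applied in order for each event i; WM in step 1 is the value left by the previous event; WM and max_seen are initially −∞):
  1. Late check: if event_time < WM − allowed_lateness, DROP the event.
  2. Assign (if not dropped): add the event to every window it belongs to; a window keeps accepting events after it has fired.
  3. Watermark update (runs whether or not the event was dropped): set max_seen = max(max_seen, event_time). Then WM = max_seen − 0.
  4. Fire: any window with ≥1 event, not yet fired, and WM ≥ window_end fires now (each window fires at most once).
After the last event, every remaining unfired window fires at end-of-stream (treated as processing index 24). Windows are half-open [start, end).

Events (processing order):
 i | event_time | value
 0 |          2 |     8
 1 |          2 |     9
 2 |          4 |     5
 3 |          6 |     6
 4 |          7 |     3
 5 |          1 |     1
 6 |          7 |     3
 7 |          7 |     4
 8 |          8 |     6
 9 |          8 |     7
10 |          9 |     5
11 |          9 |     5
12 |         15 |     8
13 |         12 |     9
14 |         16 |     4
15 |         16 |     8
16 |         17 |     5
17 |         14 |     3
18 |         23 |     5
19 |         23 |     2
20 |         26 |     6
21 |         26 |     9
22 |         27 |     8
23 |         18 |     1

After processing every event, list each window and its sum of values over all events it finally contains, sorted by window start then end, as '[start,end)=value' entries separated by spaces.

i=0 t=2 v=8: → [0,4); WM=2
i=1 t=2 v=9: → [0,4); WM=2
i=2 t=4 v=5: → [4,8); WM=4; [0,4) fires=17
i=3 t=6 v=6: → [4,8); WM=6
i=4 t=7 v=3: → [4,8); WM=7
i=5 t=1 v=1: DROP (t<7-0); WM=7
i=6 t=7 v=3: → [4,8); WM=7
i=7 t=7 v=4: → [4,8); WM=7
i=8 t=8 v=6: → [8,12); WM=8; [4,8) fires=21
i=9 t=8 v=7: → [8,12); WM=8
i=10 t=9 v=5: → [8,12); WM=9
i=11 t=9 v=5: → [8,12); WM=9
i=12 t=15 v=8: → [12,16); WM=15; [8,12) fires=23
i=13 t=12 v=9: DROP (t<15-0); WM=15
i=14 t=16 v=4: → [16,20); WM=16; [12,16) fires=8
i=15 t=16 v=8: → [16,20); WM=16
i=16 t=17 v=5: → [16,20); WM=17
i=17 t=14 v=3: DROP (t<17-0); WM=17
i=18 t=23 v=5: → [20,24); WM=23; [16,20) fires=17
i=19 t=23 v=2: → [20,24); WM=23
i=20 t=26 v=6: → [24,28); WM=26; [20,24) fires=7
i=21 t=26 v=9: → [24,28); WM=26
i=22 t=27 v=8: → [24,28); WM=27
i=23 t=18 v=1: DROP (t<27-0); WM=27

[0,4)=17 [4,8)=21 [8,12)=23 [12,16)=8 [16,20)=17 [20,24)=7 [24,28)=23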